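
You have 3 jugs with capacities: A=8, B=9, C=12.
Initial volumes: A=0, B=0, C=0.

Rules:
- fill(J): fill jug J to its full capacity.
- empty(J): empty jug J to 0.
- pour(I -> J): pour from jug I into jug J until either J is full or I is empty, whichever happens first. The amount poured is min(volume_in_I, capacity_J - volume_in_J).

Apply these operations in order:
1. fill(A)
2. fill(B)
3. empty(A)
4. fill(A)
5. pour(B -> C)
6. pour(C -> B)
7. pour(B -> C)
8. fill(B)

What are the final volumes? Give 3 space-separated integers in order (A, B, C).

Answer: 8 9 9

Derivation:
Step 1: fill(A) -> (A=8 B=0 C=0)
Step 2: fill(B) -> (A=8 B=9 C=0)
Step 3: empty(A) -> (A=0 B=9 C=0)
Step 4: fill(A) -> (A=8 B=9 C=0)
Step 5: pour(B -> C) -> (A=8 B=0 C=9)
Step 6: pour(C -> B) -> (A=8 B=9 C=0)
Step 7: pour(B -> C) -> (A=8 B=0 C=9)
Step 8: fill(B) -> (A=8 B=9 C=9)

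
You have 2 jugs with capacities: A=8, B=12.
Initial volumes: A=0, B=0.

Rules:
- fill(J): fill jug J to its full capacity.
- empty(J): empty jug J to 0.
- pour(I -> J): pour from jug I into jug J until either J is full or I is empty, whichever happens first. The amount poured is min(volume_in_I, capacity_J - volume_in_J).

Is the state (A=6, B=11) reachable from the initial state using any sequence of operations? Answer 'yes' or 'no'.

BFS explored all 10 reachable states.
Reachable set includes: (0,0), (0,4), (0,8), (0,12), (4,0), (4,12), (8,0), (8,4), (8,8), (8,12)
Target (A=6, B=11) not in reachable set → no.

Answer: no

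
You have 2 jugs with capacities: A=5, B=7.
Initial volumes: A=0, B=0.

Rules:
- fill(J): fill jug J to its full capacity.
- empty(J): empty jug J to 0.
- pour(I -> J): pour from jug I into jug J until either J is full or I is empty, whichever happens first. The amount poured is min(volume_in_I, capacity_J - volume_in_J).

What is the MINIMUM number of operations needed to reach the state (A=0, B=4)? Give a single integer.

BFS from (A=0, B=0). One shortest path:
  1. fill(B) -> (A=0 B=7)
  2. pour(B -> A) -> (A=5 B=2)
  3. empty(A) -> (A=0 B=2)
  4. pour(B -> A) -> (A=2 B=0)
  5. fill(B) -> (A=2 B=7)
  6. pour(B -> A) -> (A=5 B=4)
  7. empty(A) -> (A=0 B=4)
Reached target in 7 moves.

Answer: 7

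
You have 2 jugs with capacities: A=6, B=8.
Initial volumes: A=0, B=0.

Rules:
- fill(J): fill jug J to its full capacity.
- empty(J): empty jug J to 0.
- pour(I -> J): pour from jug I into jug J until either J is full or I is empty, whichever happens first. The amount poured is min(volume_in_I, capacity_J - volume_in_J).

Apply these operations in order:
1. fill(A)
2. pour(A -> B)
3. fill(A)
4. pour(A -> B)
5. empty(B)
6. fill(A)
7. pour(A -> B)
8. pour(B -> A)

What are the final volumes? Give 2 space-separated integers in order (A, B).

Answer: 6 0

Derivation:
Step 1: fill(A) -> (A=6 B=0)
Step 2: pour(A -> B) -> (A=0 B=6)
Step 3: fill(A) -> (A=6 B=6)
Step 4: pour(A -> B) -> (A=4 B=8)
Step 5: empty(B) -> (A=4 B=0)
Step 6: fill(A) -> (A=6 B=0)
Step 7: pour(A -> B) -> (A=0 B=6)
Step 8: pour(B -> A) -> (A=6 B=0)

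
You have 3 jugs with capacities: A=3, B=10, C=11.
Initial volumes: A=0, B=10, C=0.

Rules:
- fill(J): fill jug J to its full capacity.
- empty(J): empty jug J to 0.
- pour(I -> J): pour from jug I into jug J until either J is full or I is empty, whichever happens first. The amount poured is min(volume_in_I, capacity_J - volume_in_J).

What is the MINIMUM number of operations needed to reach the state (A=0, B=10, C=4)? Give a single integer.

Answer: 5

Derivation:
BFS from (A=0, B=10, C=0). One shortest path:
  1. fill(A) -> (A=3 B=10 C=0)
  2. empty(B) -> (A=3 B=0 C=0)
  3. fill(C) -> (A=3 B=0 C=11)
  4. pour(A -> B) -> (A=0 B=3 C=11)
  5. pour(C -> B) -> (A=0 B=10 C=4)
Reached target in 5 moves.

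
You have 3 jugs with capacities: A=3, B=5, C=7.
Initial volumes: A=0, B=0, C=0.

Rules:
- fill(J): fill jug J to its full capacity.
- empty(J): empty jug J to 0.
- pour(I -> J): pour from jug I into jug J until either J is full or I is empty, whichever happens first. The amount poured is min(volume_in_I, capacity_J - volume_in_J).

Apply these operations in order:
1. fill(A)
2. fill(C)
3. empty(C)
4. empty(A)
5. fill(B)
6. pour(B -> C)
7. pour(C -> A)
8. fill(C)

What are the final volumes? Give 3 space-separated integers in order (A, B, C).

Answer: 3 0 7

Derivation:
Step 1: fill(A) -> (A=3 B=0 C=0)
Step 2: fill(C) -> (A=3 B=0 C=7)
Step 3: empty(C) -> (A=3 B=0 C=0)
Step 4: empty(A) -> (A=0 B=0 C=0)
Step 5: fill(B) -> (A=0 B=5 C=0)
Step 6: pour(B -> C) -> (A=0 B=0 C=5)
Step 7: pour(C -> A) -> (A=3 B=0 C=2)
Step 8: fill(C) -> (A=3 B=0 C=7)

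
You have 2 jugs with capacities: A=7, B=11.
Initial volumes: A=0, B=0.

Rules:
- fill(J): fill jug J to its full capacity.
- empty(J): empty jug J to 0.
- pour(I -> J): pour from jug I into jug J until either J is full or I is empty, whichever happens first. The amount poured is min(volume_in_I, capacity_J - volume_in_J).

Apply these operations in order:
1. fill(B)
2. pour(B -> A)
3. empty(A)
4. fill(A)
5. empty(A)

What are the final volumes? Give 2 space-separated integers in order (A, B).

Step 1: fill(B) -> (A=0 B=11)
Step 2: pour(B -> A) -> (A=7 B=4)
Step 3: empty(A) -> (A=0 B=4)
Step 4: fill(A) -> (A=7 B=4)
Step 5: empty(A) -> (A=0 B=4)

Answer: 0 4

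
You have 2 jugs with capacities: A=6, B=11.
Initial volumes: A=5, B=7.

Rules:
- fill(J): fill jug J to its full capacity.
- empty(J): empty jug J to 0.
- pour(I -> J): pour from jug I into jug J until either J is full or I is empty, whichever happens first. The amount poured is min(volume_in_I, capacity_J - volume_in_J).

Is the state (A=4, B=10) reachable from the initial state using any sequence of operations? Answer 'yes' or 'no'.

Answer: no

Derivation:
BFS explored all 35 reachable states.
Reachable set includes: (0,0), (0,1), (0,2), (0,3), (0,4), (0,5), (0,6), (0,7), (0,8), (0,9), (0,10), (0,11) ...
Target (A=4, B=10) not in reachable set → no.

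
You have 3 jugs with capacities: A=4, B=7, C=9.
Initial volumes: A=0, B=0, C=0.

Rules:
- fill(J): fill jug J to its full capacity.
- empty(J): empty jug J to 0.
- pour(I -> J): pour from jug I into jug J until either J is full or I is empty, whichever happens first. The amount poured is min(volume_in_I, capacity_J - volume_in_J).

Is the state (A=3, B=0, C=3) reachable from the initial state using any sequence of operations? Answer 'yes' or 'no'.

Answer: yes

Derivation:
BFS from (A=0, B=0, C=0):
  1. fill(B) -> (A=0 B=7 C=0)
  2. pour(B -> A) -> (A=4 B=3 C=0)
  3. empty(A) -> (A=0 B=3 C=0)
  4. pour(B -> C) -> (A=0 B=0 C=3)
  5. fill(B) -> (A=0 B=7 C=3)
  6. pour(B -> A) -> (A=4 B=3 C=3)
  7. empty(A) -> (A=0 B=3 C=3)
  8. pour(B -> A) -> (A=3 B=0 C=3)
Target reached → yes.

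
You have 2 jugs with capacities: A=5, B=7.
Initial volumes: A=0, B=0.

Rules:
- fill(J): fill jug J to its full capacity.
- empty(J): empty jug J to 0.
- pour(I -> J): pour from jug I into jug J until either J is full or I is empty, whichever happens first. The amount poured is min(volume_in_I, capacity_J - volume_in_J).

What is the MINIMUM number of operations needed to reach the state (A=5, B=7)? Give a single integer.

BFS from (A=0, B=0). One shortest path:
  1. fill(A) -> (A=5 B=0)
  2. fill(B) -> (A=5 B=7)
Reached target in 2 moves.

Answer: 2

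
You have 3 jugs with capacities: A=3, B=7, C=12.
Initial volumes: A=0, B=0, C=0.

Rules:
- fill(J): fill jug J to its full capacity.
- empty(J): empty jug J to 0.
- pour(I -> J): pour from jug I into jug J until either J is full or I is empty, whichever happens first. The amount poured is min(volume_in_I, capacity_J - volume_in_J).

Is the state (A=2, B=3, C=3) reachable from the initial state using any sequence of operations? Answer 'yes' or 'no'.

Answer: no

Derivation:
BFS explored all 284 reachable states.
Reachable set includes: (0,0,0), (0,0,1), (0,0,2), (0,0,3), (0,0,4), (0,0,5), (0,0,6), (0,0,7), (0,0,8), (0,0,9), (0,0,10), (0,0,11) ...
Target (A=2, B=3, C=3) not in reachable set → no.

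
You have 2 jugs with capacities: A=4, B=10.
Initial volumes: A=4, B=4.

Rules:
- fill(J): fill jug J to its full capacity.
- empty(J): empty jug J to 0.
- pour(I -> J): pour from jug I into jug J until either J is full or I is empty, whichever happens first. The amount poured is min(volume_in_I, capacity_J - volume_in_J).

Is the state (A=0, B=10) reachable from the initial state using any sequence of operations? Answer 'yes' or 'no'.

BFS from (A=4, B=4):
  1. empty(A) -> (A=0 B=4)
  2. fill(B) -> (A=0 B=10)
Target reached → yes.

Answer: yes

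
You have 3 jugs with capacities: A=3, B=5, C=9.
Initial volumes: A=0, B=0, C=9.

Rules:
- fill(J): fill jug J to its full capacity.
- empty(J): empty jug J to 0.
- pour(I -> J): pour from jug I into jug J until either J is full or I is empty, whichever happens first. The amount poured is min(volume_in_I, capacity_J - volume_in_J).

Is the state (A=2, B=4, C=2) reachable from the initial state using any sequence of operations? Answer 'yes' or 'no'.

Answer: no

Derivation:
BFS explored all 176 reachable states.
Reachable set includes: (0,0,0), (0,0,1), (0,0,2), (0,0,3), (0,0,4), (0,0,5), (0,0,6), (0,0,7), (0,0,8), (0,0,9), (0,1,0), (0,1,1) ...
Target (A=2, B=4, C=2) not in reachable set → no.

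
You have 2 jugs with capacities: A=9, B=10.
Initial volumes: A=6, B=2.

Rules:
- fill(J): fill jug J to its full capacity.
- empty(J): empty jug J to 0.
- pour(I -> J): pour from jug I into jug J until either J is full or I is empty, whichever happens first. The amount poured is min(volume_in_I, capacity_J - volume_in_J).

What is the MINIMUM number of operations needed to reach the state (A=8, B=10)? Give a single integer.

Answer: 2

Derivation:
BFS from (A=6, B=2). One shortest path:
  1. pour(B -> A) -> (A=8 B=0)
  2. fill(B) -> (A=8 B=10)
Reached target in 2 moves.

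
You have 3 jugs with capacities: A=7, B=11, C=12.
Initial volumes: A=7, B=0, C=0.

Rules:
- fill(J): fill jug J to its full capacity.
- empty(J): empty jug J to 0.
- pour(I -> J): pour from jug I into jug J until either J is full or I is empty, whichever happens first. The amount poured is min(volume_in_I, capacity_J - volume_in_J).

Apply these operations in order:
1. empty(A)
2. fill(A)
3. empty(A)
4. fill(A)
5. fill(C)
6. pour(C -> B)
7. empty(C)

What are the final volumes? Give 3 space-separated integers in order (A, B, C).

Answer: 7 11 0

Derivation:
Step 1: empty(A) -> (A=0 B=0 C=0)
Step 2: fill(A) -> (A=7 B=0 C=0)
Step 3: empty(A) -> (A=0 B=0 C=0)
Step 4: fill(A) -> (A=7 B=0 C=0)
Step 5: fill(C) -> (A=7 B=0 C=12)
Step 6: pour(C -> B) -> (A=7 B=11 C=1)
Step 7: empty(C) -> (A=7 B=11 C=0)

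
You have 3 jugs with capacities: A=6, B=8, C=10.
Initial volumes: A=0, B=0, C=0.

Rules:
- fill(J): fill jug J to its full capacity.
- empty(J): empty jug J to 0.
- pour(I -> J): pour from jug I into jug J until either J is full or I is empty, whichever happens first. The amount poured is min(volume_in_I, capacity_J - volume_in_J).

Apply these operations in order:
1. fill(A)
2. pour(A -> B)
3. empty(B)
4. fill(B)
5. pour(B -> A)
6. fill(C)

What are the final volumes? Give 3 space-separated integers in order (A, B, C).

Answer: 6 2 10

Derivation:
Step 1: fill(A) -> (A=6 B=0 C=0)
Step 2: pour(A -> B) -> (A=0 B=6 C=0)
Step 3: empty(B) -> (A=0 B=0 C=0)
Step 4: fill(B) -> (A=0 B=8 C=0)
Step 5: pour(B -> A) -> (A=6 B=2 C=0)
Step 6: fill(C) -> (A=6 B=2 C=10)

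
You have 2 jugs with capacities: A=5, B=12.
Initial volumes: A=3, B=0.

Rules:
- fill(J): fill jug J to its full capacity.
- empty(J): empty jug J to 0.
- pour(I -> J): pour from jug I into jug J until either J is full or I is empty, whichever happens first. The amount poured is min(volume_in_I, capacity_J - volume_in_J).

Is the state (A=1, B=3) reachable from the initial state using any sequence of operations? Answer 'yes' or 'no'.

BFS explored all 34 reachable states.
Reachable set includes: (0,0), (0,1), (0,2), (0,3), (0,4), (0,5), (0,6), (0,7), (0,8), (0,9), (0,10), (0,11) ...
Target (A=1, B=3) not in reachable set → no.

Answer: no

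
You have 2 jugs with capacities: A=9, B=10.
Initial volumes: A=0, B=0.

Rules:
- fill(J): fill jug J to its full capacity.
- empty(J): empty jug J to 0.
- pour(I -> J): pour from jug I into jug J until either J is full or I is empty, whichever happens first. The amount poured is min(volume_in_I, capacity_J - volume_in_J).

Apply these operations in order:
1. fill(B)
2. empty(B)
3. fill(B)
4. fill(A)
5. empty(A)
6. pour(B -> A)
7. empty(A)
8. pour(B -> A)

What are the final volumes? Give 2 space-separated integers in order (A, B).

Step 1: fill(B) -> (A=0 B=10)
Step 2: empty(B) -> (A=0 B=0)
Step 3: fill(B) -> (A=0 B=10)
Step 4: fill(A) -> (A=9 B=10)
Step 5: empty(A) -> (A=0 B=10)
Step 6: pour(B -> A) -> (A=9 B=1)
Step 7: empty(A) -> (A=0 B=1)
Step 8: pour(B -> A) -> (A=1 B=0)

Answer: 1 0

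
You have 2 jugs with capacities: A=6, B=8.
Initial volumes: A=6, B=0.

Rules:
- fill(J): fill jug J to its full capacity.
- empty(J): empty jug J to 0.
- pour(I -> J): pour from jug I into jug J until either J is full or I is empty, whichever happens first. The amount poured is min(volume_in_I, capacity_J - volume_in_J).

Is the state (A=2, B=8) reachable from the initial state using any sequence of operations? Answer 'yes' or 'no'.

BFS from (A=6, B=0):
  1. empty(A) -> (A=0 B=0)
  2. fill(B) -> (A=0 B=8)
  3. pour(B -> A) -> (A=6 B=2)
  4. empty(A) -> (A=0 B=2)
  5. pour(B -> A) -> (A=2 B=0)
  6. fill(B) -> (A=2 B=8)
Target reached → yes.

Answer: yes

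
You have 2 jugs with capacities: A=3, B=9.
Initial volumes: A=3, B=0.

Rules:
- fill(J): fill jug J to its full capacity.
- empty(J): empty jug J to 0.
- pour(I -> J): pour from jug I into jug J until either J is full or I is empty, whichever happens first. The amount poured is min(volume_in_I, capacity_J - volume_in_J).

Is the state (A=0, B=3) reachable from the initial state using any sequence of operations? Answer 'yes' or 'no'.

BFS from (A=3, B=0):
  1. pour(A -> B) -> (A=0 B=3)
Target reached → yes.

Answer: yes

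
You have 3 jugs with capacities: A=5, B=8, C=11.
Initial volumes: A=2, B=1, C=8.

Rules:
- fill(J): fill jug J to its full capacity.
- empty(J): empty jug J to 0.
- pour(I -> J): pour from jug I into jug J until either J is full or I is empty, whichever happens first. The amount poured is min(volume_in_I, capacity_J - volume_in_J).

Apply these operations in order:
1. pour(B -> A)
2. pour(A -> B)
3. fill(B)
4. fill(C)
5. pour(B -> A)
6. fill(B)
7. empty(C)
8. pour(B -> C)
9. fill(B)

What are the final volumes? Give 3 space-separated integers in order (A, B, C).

Step 1: pour(B -> A) -> (A=3 B=0 C=8)
Step 2: pour(A -> B) -> (A=0 B=3 C=8)
Step 3: fill(B) -> (A=0 B=8 C=8)
Step 4: fill(C) -> (A=0 B=8 C=11)
Step 5: pour(B -> A) -> (A=5 B=3 C=11)
Step 6: fill(B) -> (A=5 B=8 C=11)
Step 7: empty(C) -> (A=5 B=8 C=0)
Step 8: pour(B -> C) -> (A=5 B=0 C=8)
Step 9: fill(B) -> (A=5 B=8 C=8)

Answer: 5 8 8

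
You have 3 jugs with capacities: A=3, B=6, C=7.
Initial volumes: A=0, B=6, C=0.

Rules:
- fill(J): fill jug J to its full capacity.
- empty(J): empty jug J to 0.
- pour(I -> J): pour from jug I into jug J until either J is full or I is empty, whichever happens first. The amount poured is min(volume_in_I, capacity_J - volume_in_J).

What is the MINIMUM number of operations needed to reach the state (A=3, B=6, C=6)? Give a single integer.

Answer: 3

Derivation:
BFS from (A=0, B=6, C=0). One shortest path:
  1. fill(A) -> (A=3 B=6 C=0)
  2. pour(B -> C) -> (A=3 B=0 C=6)
  3. fill(B) -> (A=3 B=6 C=6)
Reached target in 3 moves.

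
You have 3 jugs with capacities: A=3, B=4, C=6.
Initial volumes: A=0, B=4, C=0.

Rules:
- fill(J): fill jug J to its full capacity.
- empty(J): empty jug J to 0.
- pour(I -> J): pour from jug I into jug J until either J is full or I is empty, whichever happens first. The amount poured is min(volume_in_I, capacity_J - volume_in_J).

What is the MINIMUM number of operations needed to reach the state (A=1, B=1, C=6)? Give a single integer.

Answer: 4

Derivation:
BFS from (A=0, B=4, C=0). One shortest path:
  1. pour(B -> C) -> (A=0 B=0 C=4)
  2. fill(B) -> (A=0 B=4 C=4)
  3. pour(B -> A) -> (A=3 B=1 C=4)
  4. pour(A -> C) -> (A=1 B=1 C=6)
Reached target in 4 moves.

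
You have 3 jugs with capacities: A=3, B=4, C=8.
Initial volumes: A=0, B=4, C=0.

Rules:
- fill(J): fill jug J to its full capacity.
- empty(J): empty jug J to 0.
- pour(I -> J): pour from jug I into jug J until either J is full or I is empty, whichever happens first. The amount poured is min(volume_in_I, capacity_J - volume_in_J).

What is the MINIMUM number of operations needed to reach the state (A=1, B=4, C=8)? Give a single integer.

Answer: 5

Derivation:
BFS from (A=0, B=4, C=0). One shortest path:
  1. fill(C) -> (A=0 B=4 C=8)
  2. pour(B -> A) -> (A=3 B=1 C=8)
  3. empty(A) -> (A=0 B=1 C=8)
  4. pour(B -> A) -> (A=1 B=0 C=8)
  5. fill(B) -> (A=1 B=4 C=8)
Reached target in 5 moves.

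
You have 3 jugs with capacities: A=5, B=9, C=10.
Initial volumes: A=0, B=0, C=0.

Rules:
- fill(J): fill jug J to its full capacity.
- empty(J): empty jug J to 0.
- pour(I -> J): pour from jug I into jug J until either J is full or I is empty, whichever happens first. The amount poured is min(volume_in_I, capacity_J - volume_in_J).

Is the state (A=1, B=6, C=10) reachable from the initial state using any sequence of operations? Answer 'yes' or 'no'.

BFS from (A=0, B=0, C=0):
  1. fill(A) -> (A=5 B=0 C=0)
  2. fill(C) -> (A=5 B=0 C=10)
  3. pour(C -> B) -> (A=5 B=9 C=1)
  4. empty(B) -> (A=5 B=0 C=1)
  5. pour(A -> B) -> (A=0 B=5 C=1)
  6. pour(C -> A) -> (A=1 B=5 C=0)
  7. fill(C) -> (A=1 B=5 C=10)
  8. pour(C -> B) -> (A=1 B=9 C=6)
  9. empty(B) -> (A=1 B=0 C=6)
  10. pour(C -> B) -> (A=1 B=6 C=0)
  11. fill(C) -> (A=1 B=6 C=10)
Target reached → yes.

Answer: yes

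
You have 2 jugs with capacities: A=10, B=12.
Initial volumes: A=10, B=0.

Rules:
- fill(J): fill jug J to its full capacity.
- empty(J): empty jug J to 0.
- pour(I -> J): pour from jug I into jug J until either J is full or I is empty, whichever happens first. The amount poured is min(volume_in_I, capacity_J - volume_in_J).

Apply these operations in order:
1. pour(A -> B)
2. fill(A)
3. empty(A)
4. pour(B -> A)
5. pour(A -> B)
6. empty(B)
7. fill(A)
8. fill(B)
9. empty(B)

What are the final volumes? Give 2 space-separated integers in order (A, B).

Step 1: pour(A -> B) -> (A=0 B=10)
Step 2: fill(A) -> (A=10 B=10)
Step 3: empty(A) -> (A=0 B=10)
Step 4: pour(B -> A) -> (A=10 B=0)
Step 5: pour(A -> B) -> (A=0 B=10)
Step 6: empty(B) -> (A=0 B=0)
Step 7: fill(A) -> (A=10 B=0)
Step 8: fill(B) -> (A=10 B=12)
Step 9: empty(B) -> (A=10 B=0)

Answer: 10 0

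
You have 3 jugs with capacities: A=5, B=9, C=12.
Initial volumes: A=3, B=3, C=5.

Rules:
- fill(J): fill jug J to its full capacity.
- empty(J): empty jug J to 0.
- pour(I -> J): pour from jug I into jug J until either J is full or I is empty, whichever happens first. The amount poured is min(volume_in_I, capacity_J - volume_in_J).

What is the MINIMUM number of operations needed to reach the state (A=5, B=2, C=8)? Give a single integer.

BFS from (A=3, B=3, C=5). One shortest path:
  1. pour(B -> C) -> (A=3 B=0 C=8)
  2. fill(B) -> (A=3 B=9 C=8)
  3. pour(B -> A) -> (A=5 B=7 C=8)
  4. empty(A) -> (A=0 B=7 C=8)
  5. pour(B -> A) -> (A=5 B=2 C=8)
Reached target in 5 moves.

Answer: 5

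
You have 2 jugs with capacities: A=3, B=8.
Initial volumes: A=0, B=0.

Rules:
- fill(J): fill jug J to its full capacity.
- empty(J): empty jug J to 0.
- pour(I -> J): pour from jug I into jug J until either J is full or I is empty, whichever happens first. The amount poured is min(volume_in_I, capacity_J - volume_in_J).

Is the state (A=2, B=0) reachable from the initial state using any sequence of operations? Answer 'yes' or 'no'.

BFS from (A=0, B=0):
  1. fill(B) -> (A=0 B=8)
  2. pour(B -> A) -> (A=3 B=5)
  3. empty(A) -> (A=0 B=5)
  4. pour(B -> A) -> (A=3 B=2)
  5. empty(A) -> (A=0 B=2)
  6. pour(B -> A) -> (A=2 B=0)
Target reached → yes.

Answer: yes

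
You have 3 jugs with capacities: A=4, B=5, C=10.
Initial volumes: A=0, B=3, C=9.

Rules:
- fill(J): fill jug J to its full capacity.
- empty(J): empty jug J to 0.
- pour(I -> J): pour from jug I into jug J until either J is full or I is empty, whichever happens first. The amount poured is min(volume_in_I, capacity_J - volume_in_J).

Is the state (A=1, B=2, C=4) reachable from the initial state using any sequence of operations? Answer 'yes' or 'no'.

BFS explored all 222 reachable states.
Reachable set includes: (0,0,0), (0,0,1), (0,0,2), (0,0,3), (0,0,4), (0,0,5), (0,0,6), (0,0,7), (0,0,8), (0,0,9), (0,0,10), (0,1,0) ...
Target (A=1, B=2, C=4) not in reachable set → no.

Answer: no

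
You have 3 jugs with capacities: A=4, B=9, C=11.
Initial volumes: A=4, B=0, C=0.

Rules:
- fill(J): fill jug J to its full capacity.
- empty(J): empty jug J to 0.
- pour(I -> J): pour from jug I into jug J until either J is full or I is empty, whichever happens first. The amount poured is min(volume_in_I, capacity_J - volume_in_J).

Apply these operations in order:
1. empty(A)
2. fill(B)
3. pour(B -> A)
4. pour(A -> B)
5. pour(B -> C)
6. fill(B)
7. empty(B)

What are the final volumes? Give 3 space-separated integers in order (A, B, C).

Answer: 0 0 9

Derivation:
Step 1: empty(A) -> (A=0 B=0 C=0)
Step 2: fill(B) -> (A=0 B=9 C=0)
Step 3: pour(B -> A) -> (A=4 B=5 C=0)
Step 4: pour(A -> B) -> (A=0 B=9 C=0)
Step 5: pour(B -> C) -> (A=0 B=0 C=9)
Step 6: fill(B) -> (A=0 B=9 C=9)
Step 7: empty(B) -> (A=0 B=0 C=9)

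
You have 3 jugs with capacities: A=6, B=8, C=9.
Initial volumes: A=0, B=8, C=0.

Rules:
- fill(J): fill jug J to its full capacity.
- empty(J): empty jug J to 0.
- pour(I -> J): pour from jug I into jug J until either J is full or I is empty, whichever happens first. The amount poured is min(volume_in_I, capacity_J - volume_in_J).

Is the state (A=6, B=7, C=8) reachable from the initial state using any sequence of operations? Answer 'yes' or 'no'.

Answer: yes

Derivation:
BFS from (A=0, B=8, C=0):
  1. fill(A) -> (A=6 B=8 C=0)
  2. pour(B -> C) -> (A=6 B=0 C=8)
  3. fill(B) -> (A=6 B=8 C=8)
  4. pour(A -> C) -> (A=5 B=8 C=9)
  5. empty(C) -> (A=5 B=8 C=0)
  6. pour(B -> C) -> (A=5 B=0 C=8)
  7. fill(B) -> (A=5 B=8 C=8)
  8. pour(B -> A) -> (A=6 B=7 C=8)
Target reached → yes.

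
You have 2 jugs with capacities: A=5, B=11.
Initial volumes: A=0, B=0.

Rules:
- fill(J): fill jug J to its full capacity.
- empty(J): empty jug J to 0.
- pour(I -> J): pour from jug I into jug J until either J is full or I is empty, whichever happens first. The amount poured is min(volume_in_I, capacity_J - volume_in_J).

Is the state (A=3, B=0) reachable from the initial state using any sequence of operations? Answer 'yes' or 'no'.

BFS from (A=0, B=0):
  1. fill(A) -> (A=5 B=0)
  2. pour(A -> B) -> (A=0 B=5)
  3. fill(A) -> (A=5 B=5)
  4. pour(A -> B) -> (A=0 B=10)
  5. fill(A) -> (A=5 B=10)
  6. pour(A -> B) -> (A=4 B=11)
  7. empty(B) -> (A=4 B=0)
  8. pour(A -> B) -> (A=0 B=4)
  9. fill(A) -> (A=5 B=4)
  10. pour(A -> B) -> (A=0 B=9)
  11. fill(A) -> (A=5 B=9)
  12. pour(A -> B) -> (A=3 B=11)
  13. empty(B) -> (A=3 B=0)
Target reached → yes.

Answer: yes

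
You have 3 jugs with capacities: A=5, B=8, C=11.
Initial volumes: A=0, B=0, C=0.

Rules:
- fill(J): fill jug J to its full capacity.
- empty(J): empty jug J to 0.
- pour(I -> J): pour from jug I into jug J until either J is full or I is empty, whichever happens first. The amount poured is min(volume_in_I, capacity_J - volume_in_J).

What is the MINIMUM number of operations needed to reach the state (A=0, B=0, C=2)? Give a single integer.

BFS from (A=0, B=0, C=0). One shortest path:
  1. fill(A) -> (A=5 B=0 C=0)
  2. fill(B) -> (A=5 B=8 C=0)
  3. pour(A -> C) -> (A=0 B=8 C=5)
  4. pour(B -> C) -> (A=0 B=2 C=11)
  5. empty(C) -> (A=0 B=2 C=0)
  6. pour(B -> C) -> (A=0 B=0 C=2)
Reached target in 6 moves.

Answer: 6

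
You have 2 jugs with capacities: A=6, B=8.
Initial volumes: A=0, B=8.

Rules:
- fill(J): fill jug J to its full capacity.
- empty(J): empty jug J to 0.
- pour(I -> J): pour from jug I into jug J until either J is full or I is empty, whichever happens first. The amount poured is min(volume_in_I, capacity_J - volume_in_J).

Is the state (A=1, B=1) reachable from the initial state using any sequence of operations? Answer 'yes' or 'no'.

Answer: no

Derivation:
BFS explored all 14 reachable states.
Reachable set includes: (0,0), (0,2), (0,4), (0,6), (0,8), (2,0), (2,8), (4,0), (4,8), (6,0), (6,2), (6,4) ...
Target (A=1, B=1) not in reachable set → no.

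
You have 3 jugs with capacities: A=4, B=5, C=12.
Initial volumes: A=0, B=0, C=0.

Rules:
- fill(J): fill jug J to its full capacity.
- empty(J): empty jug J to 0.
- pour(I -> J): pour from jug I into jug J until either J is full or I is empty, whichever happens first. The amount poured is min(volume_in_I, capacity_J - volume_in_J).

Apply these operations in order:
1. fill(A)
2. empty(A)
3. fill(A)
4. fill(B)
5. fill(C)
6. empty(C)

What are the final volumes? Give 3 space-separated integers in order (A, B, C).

Answer: 4 5 0

Derivation:
Step 1: fill(A) -> (A=4 B=0 C=0)
Step 2: empty(A) -> (A=0 B=0 C=0)
Step 3: fill(A) -> (A=4 B=0 C=0)
Step 4: fill(B) -> (A=4 B=5 C=0)
Step 5: fill(C) -> (A=4 B=5 C=12)
Step 6: empty(C) -> (A=4 B=5 C=0)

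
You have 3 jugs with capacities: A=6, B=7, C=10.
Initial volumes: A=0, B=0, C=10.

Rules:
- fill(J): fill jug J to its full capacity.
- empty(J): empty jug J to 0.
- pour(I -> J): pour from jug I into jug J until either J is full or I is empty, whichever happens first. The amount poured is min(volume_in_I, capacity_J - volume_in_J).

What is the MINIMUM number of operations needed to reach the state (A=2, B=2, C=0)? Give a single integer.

Answer: 8

Derivation:
BFS from (A=0, B=0, C=10). One shortest path:
  1. pour(C -> B) -> (A=0 B=7 C=3)
  2. pour(B -> A) -> (A=6 B=1 C=3)
  3. pour(A -> C) -> (A=0 B=1 C=9)
  4. pour(B -> A) -> (A=1 B=0 C=9)
  5. pour(C -> B) -> (A=1 B=7 C=2)
  6. pour(B -> A) -> (A=6 B=2 C=2)
  7. empty(A) -> (A=0 B=2 C=2)
  8. pour(C -> A) -> (A=2 B=2 C=0)
Reached target in 8 moves.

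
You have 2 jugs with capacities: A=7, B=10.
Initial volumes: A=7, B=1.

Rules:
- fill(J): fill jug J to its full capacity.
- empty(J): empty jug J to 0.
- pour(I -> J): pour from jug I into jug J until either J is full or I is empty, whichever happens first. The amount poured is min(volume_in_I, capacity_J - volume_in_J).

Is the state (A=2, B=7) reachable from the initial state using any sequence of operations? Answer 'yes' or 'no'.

Answer: no

Derivation:
BFS explored all 34 reachable states.
Reachable set includes: (0,0), (0,1), (0,2), (0,3), (0,4), (0,5), (0,6), (0,7), (0,8), (0,9), (0,10), (1,0) ...
Target (A=2, B=7) not in reachable set → no.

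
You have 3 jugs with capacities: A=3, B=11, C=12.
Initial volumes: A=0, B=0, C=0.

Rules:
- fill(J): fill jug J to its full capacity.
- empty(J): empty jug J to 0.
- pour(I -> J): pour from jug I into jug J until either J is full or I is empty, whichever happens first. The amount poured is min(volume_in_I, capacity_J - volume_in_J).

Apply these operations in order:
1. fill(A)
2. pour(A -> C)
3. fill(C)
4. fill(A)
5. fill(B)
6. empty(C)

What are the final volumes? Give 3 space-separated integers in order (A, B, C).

Answer: 3 11 0

Derivation:
Step 1: fill(A) -> (A=3 B=0 C=0)
Step 2: pour(A -> C) -> (A=0 B=0 C=3)
Step 3: fill(C) -> (A=0 B=0 C=12)
Step 4: fill(A) -> (A=3 B=0 C=12)
Step 5: fill(B) -> (A=3 B=11 C=12)
Step 6: empty(C) -> (A=3 B=11 C=0)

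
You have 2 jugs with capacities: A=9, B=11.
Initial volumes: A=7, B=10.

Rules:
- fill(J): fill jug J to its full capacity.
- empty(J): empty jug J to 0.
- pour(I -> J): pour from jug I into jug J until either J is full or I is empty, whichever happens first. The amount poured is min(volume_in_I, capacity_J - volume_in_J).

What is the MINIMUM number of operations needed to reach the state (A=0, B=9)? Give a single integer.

Answer: 3

Derivation:
BFS from (A=7, B=10). One shortest path:
  1. fill(A) -> (A=9 B=10)
  2. empty(B) -> (A=9 B=0)
  3. pour(A -> B) -> (A=0 B=9)
Reached target in 3 moves.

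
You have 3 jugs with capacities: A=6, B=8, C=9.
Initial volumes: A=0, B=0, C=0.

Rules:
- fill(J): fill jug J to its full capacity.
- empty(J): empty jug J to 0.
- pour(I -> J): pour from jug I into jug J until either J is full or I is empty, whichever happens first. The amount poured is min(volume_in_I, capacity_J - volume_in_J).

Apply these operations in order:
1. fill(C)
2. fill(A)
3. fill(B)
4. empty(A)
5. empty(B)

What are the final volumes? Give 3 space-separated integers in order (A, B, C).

Step 1: fill(C) -> (A=0 B=0 C=9)
Step 2: fill(A) -> (A=6 B=0 C=9)
Step 3: fill(B) -> (A=6 B=8 C=9)
Step 4: empty(A) -> (A=0 B=8 C=9)
Step 5: empty(B) -> (A=0 B=0 C=9)

Answer: 0 0 9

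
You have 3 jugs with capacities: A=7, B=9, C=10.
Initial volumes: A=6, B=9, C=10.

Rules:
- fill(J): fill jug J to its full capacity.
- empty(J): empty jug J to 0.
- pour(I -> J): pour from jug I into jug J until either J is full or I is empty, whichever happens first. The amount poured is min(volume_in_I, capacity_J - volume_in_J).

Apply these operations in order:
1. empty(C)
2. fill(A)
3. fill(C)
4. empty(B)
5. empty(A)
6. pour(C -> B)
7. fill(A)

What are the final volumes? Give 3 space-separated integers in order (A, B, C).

Step 1: empty(C) -> (A=6 B=9 C=0)
Step 2: fill(A) -> (A=7 B=9 C=0)
Step 3: fill(C) -> (A=7 B=9 C=10)
Step 4: empty(B) -> (A=7 B=0 C=10)
Step 5: empty(A) -> (A=0 B=0 C=10)
Step 6: pour(C -> B) -> (A=0 B=9 C=1)
Step 7: fill(A) -> (A=7 B=9 C=1)

Answer: 7 9 1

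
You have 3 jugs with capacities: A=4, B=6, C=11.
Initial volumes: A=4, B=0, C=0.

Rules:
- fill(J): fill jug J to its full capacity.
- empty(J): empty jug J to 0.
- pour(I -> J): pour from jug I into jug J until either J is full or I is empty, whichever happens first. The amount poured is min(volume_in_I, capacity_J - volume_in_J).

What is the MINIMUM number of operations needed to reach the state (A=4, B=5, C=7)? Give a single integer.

Answer: 6

Derivation:
BFS from (A=4, B=0, C=0). One shortest path:
  1. fill(B) -> (A=4 B=6 C=0)
  2. pour(A -> C) -> (A=0 B=6 C=4)
  3. pour(B -> C) -> (A=0 B=0 C=10)
  4. fill(B) -> (A=0 B=6 C=10)
  5. pour(B -> C) -> (A=0 B=5 C=11)
  6. pour(C -> A) -> (A=4 B=5 C=7)
Reached target in 6 moves.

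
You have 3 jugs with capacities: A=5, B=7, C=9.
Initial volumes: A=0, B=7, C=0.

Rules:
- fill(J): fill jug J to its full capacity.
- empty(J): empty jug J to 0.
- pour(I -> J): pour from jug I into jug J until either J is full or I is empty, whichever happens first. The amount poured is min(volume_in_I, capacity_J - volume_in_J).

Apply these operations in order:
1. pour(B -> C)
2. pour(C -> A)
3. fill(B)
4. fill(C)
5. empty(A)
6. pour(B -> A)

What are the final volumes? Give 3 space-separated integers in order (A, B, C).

Step 1: pour(B -> C) -> (A=0 B=0 C=7)
Step 2: pour(C -> A) -> (A=5 B=0 C=2)
Step 3: fill(B) -> (A=5 B=7 C=2)
Step 4: fill(C) -> (A=5 B=7 C=9)
Step 5: empty(A) -> (A=0 B=7 C=9)
Step 6: pour(B -> A) -> (A=5 B=2 C=9)

Answer: 5 2 9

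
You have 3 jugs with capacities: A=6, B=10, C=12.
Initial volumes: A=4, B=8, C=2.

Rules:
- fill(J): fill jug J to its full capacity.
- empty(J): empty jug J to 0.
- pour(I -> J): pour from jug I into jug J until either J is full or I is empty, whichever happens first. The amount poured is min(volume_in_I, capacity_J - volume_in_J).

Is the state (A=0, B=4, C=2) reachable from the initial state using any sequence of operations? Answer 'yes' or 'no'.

Answer: yes

Derivation:
BFS from (A=4, B=8, C=2):
  1. empty(B) -> (A=4 B=0 C=2)
  2. pour(A -> B) -> (A=0 B=4 C=2)
Target reached → yes.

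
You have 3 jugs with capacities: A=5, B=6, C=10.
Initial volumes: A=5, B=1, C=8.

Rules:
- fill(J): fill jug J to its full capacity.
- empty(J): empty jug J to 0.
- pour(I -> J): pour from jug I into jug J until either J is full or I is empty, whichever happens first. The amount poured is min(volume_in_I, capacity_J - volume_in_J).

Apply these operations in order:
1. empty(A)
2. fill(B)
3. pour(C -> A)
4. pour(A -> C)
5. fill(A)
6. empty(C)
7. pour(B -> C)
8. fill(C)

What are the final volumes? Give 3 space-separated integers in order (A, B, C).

Step 1: empty(A) -> (A=0 B=1 C=8)
Step 2: fill(B) -> (A=0 B=6 C=8)
Step 3: pour(C -> A) -> (A=5 B=6 C=3)
Step 4: pour(A -> C) -> (A=0 B=6 C=8)
Step 5: fill(A) -> (A=5 B=6 C=8)
Step 6: empty(C) -> (A=5 B=6 C=0)
Step 7: pour(B -> C) -> (A=5 B=0 C=6)
Step 8: fill(C) -> (A=5 B=0 C=10)

Answer: 5 0 10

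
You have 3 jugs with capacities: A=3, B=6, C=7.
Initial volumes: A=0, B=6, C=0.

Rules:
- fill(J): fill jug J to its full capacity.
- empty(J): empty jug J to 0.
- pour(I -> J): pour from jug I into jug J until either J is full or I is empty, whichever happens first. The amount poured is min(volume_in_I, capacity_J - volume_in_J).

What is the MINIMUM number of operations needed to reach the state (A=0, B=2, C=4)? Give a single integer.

Answer: 5

Derivation:
BFS from (A=0, B=6, C=0). One shortest path:
  1. fill(A) -> (A=3 B=6 C=0)
  2. pour(A -> C) -> (A=0 B=6 C=3)
  3. pour(B -> C) -> (A=0 B=2 C=7)
  4. pour(C -> A) -> (A=3 B=2 C=4)
  5. empty(A) -> (A=0 B=2 C=4)
Reached target in 5 moves.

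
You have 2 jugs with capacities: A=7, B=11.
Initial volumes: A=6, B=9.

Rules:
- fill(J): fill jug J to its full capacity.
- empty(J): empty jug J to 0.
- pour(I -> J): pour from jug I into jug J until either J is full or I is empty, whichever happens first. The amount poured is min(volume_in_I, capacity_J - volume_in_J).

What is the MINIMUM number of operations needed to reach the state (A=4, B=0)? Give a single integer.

BFS from (A=6, B=9). One shortest path:
  1. pour(A -> B) -> (A=4 B=11)
  2. empty(B) -> (A=4 B=0)
Reached target in 2 moves.

Answer: 2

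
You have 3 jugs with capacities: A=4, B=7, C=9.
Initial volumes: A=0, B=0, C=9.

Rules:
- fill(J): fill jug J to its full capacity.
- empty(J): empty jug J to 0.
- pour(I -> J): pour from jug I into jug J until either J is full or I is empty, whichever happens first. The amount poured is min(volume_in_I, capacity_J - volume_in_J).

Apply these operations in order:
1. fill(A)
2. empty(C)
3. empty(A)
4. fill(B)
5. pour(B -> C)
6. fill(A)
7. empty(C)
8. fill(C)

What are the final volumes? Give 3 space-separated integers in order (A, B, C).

Answer: 4 0 9

Derivation:
Step 1: fill(A) -> (A=4 B=0 C=9)
Step 2: empty(C) -> (A=4 B=0 C=0)
Step 3: empty(A) -> (A=0 B=0 C=0)
Step 4: fill(B) -> (A=0 B=7 C=0)
Step 5: pour(B -> C) -> (A=0 B=0 C=7)
Step 6: fill(A) -> (A=4 B=0 C=7)
Step 7: empty(C) -> (A=4 B=0 C=0)
Step 8: fill(C) -> (A=4 B=0 C=9)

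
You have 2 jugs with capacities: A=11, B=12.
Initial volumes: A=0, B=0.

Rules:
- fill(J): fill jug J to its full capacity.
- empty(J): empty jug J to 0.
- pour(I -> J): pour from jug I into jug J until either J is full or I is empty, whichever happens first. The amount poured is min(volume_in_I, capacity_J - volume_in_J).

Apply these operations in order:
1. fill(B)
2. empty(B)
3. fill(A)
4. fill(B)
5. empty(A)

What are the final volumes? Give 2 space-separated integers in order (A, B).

Answer: 0 12

Derivation:
Step 1: fill(B) -> (A=0 B=12)
Step 2: empty(B) -> (A=0 B=0)
Step 3: fill(A) -> (A=11 B=0)
Step 4: fill(B) -> (A=11 B=12)
Step 5: empty(A) -> (A=0 B=12)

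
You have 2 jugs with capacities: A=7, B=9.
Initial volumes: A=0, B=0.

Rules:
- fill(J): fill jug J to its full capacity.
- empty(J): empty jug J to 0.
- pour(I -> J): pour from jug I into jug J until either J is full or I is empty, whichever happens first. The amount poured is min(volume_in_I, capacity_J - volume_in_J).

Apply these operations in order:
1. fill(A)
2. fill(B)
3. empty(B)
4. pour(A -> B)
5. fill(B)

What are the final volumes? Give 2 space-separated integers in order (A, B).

Step 1: fill(A) -> (A=7 B=0)
Step 2: fill(B) -> (A=7 B=9)
Step 3: empty(B) -> (A=7 B=0)
Step 4: pour(A -> B) -> (A=0 B=7)
Step 5: fill(B) -> (A=0 B=9)

Answer: 0 9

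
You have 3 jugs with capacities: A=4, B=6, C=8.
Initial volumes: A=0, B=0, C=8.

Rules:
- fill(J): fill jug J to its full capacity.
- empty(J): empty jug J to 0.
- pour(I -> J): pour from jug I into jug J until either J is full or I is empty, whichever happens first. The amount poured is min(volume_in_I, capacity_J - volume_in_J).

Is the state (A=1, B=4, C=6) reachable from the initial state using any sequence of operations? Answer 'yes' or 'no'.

Answer: no

Derivation:
BFS explored all 54 reachable states.
Reachable set includes: (0,0,0), (0,0,2), (0,0,4), (0,0,6), (0,0,8), (0,2,0), (0,2,2), (0,2,4), (0,2,6), (0,2,8), (0,4,0), (0,4,2) ...
Target (A=1, B=4, C=6) not in reachable set → no.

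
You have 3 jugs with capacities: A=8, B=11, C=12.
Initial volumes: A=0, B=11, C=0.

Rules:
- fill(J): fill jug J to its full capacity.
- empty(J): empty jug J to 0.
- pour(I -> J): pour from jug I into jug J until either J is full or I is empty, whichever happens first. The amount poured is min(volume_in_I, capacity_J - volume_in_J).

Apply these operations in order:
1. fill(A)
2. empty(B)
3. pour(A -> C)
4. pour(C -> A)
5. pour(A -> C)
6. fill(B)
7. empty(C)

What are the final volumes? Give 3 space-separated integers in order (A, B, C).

Step 1: fill(A) -> (A=8 B=11 C=0)
Step 2: empty(B) -> (A=8 B=0 C=0)
Step 3: pour(A -> C) -> (A=0 B=0 C=8)
Step 4: pour(C -> A) -> (A=8 B=0 C=0)
Step 5: pour(A -> C) -> (A=0 B=0 C=8)
Step 6: fill(B) -> (A=0 B=11 C=8)
Step 7: empty(C) -> (A=0 B=11 C=0)

Answer: 0 11 0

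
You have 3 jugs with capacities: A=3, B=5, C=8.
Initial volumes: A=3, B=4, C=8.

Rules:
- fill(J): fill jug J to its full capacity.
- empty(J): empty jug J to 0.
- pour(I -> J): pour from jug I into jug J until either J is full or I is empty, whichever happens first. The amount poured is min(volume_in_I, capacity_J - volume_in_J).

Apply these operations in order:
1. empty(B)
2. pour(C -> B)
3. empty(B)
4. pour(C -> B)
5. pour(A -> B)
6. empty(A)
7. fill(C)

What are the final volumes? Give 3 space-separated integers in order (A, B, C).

Answer: 0 5 8

Derivation:
Step 1: empty(B) -> (A=3 B=0 C=8)
Step 2: pour(C -> B) -> (A=3 B=5 C=3)
Step 3: empty(B) -> (A=3 B=0 C=3)
Step 4: pour(C -> B) -> (A=3 B=3 C=0)
Step 5: pour(A -> B) -> (A=1 B=5 C=0)
Step 6: empty(A) -> (A=0 B=5 C=0)
Step 7: fill(C) -> (A=0 B=5 C=8)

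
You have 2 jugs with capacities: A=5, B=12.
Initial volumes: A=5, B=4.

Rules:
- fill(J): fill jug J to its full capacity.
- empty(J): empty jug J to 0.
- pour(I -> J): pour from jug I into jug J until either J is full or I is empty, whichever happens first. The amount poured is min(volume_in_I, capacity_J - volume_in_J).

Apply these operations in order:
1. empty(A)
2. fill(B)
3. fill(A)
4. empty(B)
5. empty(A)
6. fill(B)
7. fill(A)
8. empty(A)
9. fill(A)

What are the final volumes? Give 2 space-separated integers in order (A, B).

Answer: 5 12

Derivation:
Step 1: empty(A) -> (A=0 B=4)
Step 2: fill(B) -> (A=0 B=12)
Step 3: fill(A) -> (A=5 B=12)
Step 4: empty(B) -> (A=5 B=0)
Step 5: empty(A) -> (A=0 B=0)
Step 6: fill(B) -> (A=0 B=12)
Step 7: fill(A) -> (A=5 B=12)
Step 8: empty(A) -> (A=0 B=12)
Step 9: fill(A) -> (A=5 B=12)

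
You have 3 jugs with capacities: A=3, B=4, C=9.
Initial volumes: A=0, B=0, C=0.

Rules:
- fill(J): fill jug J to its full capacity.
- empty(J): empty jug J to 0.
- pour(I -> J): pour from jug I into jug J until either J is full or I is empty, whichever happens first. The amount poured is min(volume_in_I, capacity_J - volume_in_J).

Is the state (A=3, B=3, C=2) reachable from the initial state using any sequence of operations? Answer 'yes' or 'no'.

Answer: yes

Derivation:
BFS from (A=0, B=0, C=0):
  1. fill(A) -> (A=3 B=0 C=0)
  2. fill(C) -> (A=3 B=0 C=9)
  3. pour(C -> B) -> (A=3 B=4 C=5)
  4. empty(B) -> (A=3 B=0 C=5)
  5. pour(A -> B) -> (A=0 B=3 C=5)
  6. pour(C -> A) -> (A=3 B=3 C=2)
Target reached → yes.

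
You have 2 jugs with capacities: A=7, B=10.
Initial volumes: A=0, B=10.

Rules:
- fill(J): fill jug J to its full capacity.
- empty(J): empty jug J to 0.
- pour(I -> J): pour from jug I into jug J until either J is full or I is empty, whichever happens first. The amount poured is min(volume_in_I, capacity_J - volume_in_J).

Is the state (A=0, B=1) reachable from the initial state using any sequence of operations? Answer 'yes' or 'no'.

Answer: yes

Derivation:
BFS from (A=0, B=10):
  1. fill(A) -> (A=7 B=10)
  2. empty(B) -> (A=7 B=0)
  3. pour(A -> B) -> (A=0 B=7)
  4. fill(A) -> (A=7 B=7)
  5. pour(A -> B) -> (A=4 B=10)
  6. empty(B) -> (A=4 B=0)
  7. pour(A -> B) -> (A=0 B=4)
  8. fill(A) -> (A=7 B=4)
  9. pour(A -> B) -> (A=1 B=10)
  10. empty(B) -> (A=1 B=0)
  11. pour(A -> B) -> (A=0 B=1)
Target reached → yes.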